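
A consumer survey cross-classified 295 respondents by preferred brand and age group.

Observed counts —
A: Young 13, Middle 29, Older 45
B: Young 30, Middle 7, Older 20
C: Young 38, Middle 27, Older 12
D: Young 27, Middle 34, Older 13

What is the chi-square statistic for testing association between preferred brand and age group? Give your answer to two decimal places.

Row totals: 87, 57, 77, 74. Column totals: 108, 97, 90. Grand total N = 295.
Expected counts (row total × column total / N):
  A, Young: 87×108/295 = 31.851
  A, Middle: 87×97/295 = 28.607
  A, Older: 87×90/295 = 26.542
  B, Young: 57×108/295 = 20.868
  B, Middle: 57×97/295 = 18.742
  B, Older: 57×90/295 = 17.390
  C, Young: 77×108/295 = 28.190
  C, Middle: 77×97/295 = 25.319
  C, Older: 77×90/295 = 23.492
  D, Young: 74×108/295 = 27.092
  D, Middle: 74×97/295 = 24.332
  D, Older: 74×90/295 = 22.576
Contributions (O − E)²/E:
  (13 − 31.851)²/31.851 = 11.1570
  (29 − 28.607)²/28.607 = 0.0054
  (45 − 26.542)²/26.542 = 12.8362
  (30 − 20.868)²/20.868 = 3.9962
  (7 − 18.742)²/18.742 = 7.3564
  (20 − 17.390)²/17.390 = 0.3917
  (38 − 28.190)²/28.190 = 3.4138
  (27 − 25.319)²/25.319 = 0.1116
  (12 − 23.492)²/23.492 = 5.6217
  (27 − 27.092)²/27.092 = 0.0003
  (34 − 24.332)²/24.332 = 3.8415
  (13 − 22.576)²/22.576 = 4.0618
χ² = 11.1570 + 0.0054 + 12.8362 + 3.9962 + 7.3564 + 0.3917 + 3.4138 + 0.1116 + 5.6217 + 0.0003 + 3.8415 + 4.0618 = 52.79

52.79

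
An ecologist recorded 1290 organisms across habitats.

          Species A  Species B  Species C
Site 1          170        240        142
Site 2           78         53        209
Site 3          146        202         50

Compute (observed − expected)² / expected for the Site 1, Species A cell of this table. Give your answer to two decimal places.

Row total (Site 1) = 552; column total (Species A) = 394; N = 1290.
Expected count E = 552 × 394 / 1290 = 168.595.
Contribution = (O − E)²/E = (170 − 168.595)² / 168.595 = 0.01.

0.01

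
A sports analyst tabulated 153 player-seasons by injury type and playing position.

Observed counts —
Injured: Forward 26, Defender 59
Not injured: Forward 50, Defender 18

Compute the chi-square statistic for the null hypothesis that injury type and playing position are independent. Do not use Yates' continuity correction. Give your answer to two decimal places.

Row totals: 85, 68. Column totals: 76, 77. Grand total N = 153.
Expected counts (row total × column total / N):
  Injured, Forward: 85×76/153 = 42.2222
  Injured, Defender: 85×77/153 = 42.7778
  Not injured, Forward: 68×76/153 = 33.7778
  Not injured, Defender: 68×77/153 = 34.2222
Contributions (O − E)²/E:
  (26 − 42.2222)²/42.2222 = 6.2327
  (59 − 42.7778)²/42.7778 = 6.1518
  (50 − 33.7778)²/33.7778 = 7.7909
  (18 − 34.2222)²/34.2222 = 7.6897
χ² = 6.2327 + 6.1518 + 7.7909 + 7.6897 = 27.87

27.87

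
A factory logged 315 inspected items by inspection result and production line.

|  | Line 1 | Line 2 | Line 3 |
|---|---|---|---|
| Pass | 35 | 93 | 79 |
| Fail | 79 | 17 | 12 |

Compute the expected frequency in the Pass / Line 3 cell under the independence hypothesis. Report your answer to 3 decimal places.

Row total (Pass) = 207; column total (Line 3) = 91; grand total N = 315.
Expected count = (row total × column total) / N = 207 × 91 / 315 = 59.800.

59.800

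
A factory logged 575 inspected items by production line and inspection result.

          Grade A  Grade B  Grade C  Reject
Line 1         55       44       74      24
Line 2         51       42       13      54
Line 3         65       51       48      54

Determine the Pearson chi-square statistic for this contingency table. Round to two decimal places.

Row totals: 197, 160, 218. Column totals: 171, 137, 135, 132. Grand total N = 575.
Expected counts (row total × column total / N):
  Line 1, Grade A: 197×171/575 = 58.586
  Line 1, Grade B: 197×137/575 = 46.937
  Line 1, Grade C: 197×135/575 = 46.252
  Line 1, Reject: 197×132/575 = 45.224
  Line 2, Grade A: 160×171/575 = 47.583
  Line 2, Grade B: 160×137/575 = 38.122
  Line 2, Grade C: 160×135/575 = 37.565
  Line 2, Reject: 160×132/575 = 36.730
  Line 3, Grade A: 218×171/575 = 64.831
  Line 3, Grade B: 218×137/575 = 51.941
  Line 3, Grade C: 218×135/575 = 51.183
  Line 3, Reject: 218×132/575 = 50.045
Contributions (O − E)²/E:
  (55 − 58.586)²/58.586 = 0.2195
  (44 − 46.937)²/46.937 = 0.1838
  (74 − 46.252)²/46.252 = 16.6469
  (24 − 45.224)²/45.224 = 9.9606
  (51 − 47.583)²/47.583 = 0.2454
  (42 − 38.122)²/38.122 = 0.3945
  (13 − 37.565)²/37.565 = 16.0639
  (54 − 36.730)²/36.730 = 8.1201
  (65 − 64.831)²/64.831 = 0.0004
  (51 − 51.941)²/51.941 = 0.0170
  (48 − 51.183)²/51.183 = 0.1979
  (54 − 50.045)²/50.045 = 0.3126
χ² = 0.2195 + 0.1838 + 16.6469 + 9.9606 + 0.2454 + 0.3945 + 16.0639 + 8.1201 + 0.0004 + 0.0170 + 0.1979 + 0.3126 = 52.36

52.36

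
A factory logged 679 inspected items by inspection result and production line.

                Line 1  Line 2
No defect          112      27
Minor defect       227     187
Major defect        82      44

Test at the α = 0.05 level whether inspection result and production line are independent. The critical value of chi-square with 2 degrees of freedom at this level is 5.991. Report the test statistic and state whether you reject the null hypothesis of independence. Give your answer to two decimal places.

Row totals: 139, 414, 126. Column totals: 421, 258. Grand total N = 679.
Expected counts (row total × column total / N):
  No defect, Line 1: 139×421/679 = 86.184
  No defect, Line 2: 139×258/679 = 52.816
  Minor defect, Line 1: 414×421/679 = 256.692
  Minor defect, Line 2: 414×258/679 = 157.308
  Major defect, Line 1: 126×421/679 = 78.124
  Major defect, Line 2: 126×258/679 = 47.876
Contributions (O − E)²/E:
  (112 − 86.184)²/86.184 = 7.7331
  (27 − 52.816)²/52.816 = 12.6186
  (227 − 256.692)²/256.692 = 3.4345
  (187 − 157.308)²/157.308 = 5.6044
  (82 − 78.124)²/78.124 = 0.1923
  (44 − 47.876)²/47.876 = 0.3138
χ² = 7.7331 + 12.6186 + 3.4345 + 5.6044 + 0.1923 + 0.3138 = 29.90
df = (3−1)(2−1) = 2. Since 29.90 > 5.991, reject the null hypothesis of independence at α = 0.05.

29.90; reject H₀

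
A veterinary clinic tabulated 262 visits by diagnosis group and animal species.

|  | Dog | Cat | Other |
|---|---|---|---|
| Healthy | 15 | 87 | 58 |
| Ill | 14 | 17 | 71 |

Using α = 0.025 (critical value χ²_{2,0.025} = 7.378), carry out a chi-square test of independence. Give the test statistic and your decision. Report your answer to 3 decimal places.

37.456; reject H₀

Row totals: 160, 102. Column totals: 29, 104, 129. Grand total N = 262.
Expected counts (row total × column total / N):
  Healthy, Dog: 160×29/262 = 17.7099
  Healthy, Cat: 160×104/262 = 63.5115
  Healthy, Other: 160×129/262 = 78.7786
  Ill, Dog: 102×29/262 = 11.2901
  Ill, Cat: 102×104/262 = 40.4885
  Ill, Other: 102×129/262 = 50.2214
Contributions (O − E)²/E:
  (15 − 17.7099)²/17.7099 = 0.4147
  (87 − 63.5115)²/63.5115 = 8.6868
  (58 − 78.7786)²/78.7786 = 5.4806
  (14 − 11.2901)²/11.2901 = 0.6504
  (17 − 40.4885)²/40.4885 = 13.6263
  (71 − 50.2214)²/50.2214 = 8.5969
χ² = 0.4147 + 8.6868 + 5.4806 + 0.6504 + 13.6263 + 8.5969 = 37.456
df = (2−1)(3−1) = 2. Since 37.456 > 7.378, reject the null hypothesis of independence at α = 0.025.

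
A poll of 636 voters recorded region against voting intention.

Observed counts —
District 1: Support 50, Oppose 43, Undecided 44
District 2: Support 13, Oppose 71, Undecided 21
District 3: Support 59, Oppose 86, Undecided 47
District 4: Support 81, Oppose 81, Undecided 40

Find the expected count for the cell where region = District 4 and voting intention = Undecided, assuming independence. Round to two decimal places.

48.28

Row total (District 4) = 202; column total (Undecided) = 152; grand total N = 636.
Expected count = (row total × column total) / N = 202 × 152 / 636 = 48.28.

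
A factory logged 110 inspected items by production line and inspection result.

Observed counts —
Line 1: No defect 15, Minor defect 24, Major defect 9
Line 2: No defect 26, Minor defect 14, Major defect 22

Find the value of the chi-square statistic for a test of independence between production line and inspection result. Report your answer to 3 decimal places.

9.405

Row totals: 48, 62. Column totals: 41, 38, 31. Grand total N = 110.
Expected counts (row total × column total / N):
  Line 1, No defect: 48×41/110 = 17.8909
  Line 1, Minor defect: 48×38/110 = 16.5818
  Line 1, Major defect: 48×31/110 = 13.5273
  Line 2, No defect: 62×41/110 = 23.1091
  Line 2, Minor defect: 62×38/110 = 21.4182
  Line 2, Major defect: 62×31/110 = 17.4727
Contributions (O − E)²/E:
  (15 − 17.8909)²/17.8909 = 0.4671
  (24 − 16.5818)²/16.5818 = 3.3187
  (9 − 13.5273)²/13.5273 = 1.5152
  (26 − 23.1091)²/23.1091 = 0.3616
  (14 − 21.4182)²/21.4182 = 2.5693
  (22 − 17.4727)²/17.4727 = 1.1731
χ² = 0.4671 + 3.3187 + 1.5152 + 0.3616 + 2.5693 + 1.1731 = 9.405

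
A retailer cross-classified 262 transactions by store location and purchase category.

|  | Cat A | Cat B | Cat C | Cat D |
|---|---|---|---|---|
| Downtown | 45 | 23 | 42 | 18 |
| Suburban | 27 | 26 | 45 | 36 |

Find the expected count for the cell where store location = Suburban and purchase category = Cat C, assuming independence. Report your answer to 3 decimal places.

44.496

Row total (Suburban) = 134; column total (Cat C) = 87; grand total N = 262.
Expected count = (row total × column total) / N = 134 × 87 / 262 = 44.496.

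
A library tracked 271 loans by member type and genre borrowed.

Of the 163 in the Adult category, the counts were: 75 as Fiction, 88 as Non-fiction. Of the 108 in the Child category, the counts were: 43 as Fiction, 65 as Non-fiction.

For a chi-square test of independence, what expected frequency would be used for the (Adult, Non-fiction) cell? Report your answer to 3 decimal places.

Row total (Adult) = 163; column total (Non-fiction) = 153; grand total N = 271.
Expected count = (row total × column total) / N = 163 × 153 / 271 = 92.026.

92.026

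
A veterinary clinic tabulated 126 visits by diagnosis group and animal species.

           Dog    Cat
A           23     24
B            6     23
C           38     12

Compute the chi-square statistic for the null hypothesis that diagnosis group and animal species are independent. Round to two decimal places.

Row totals: 47, 29, 50. Column totals: 67, 59. Grand total N = 126.
Expected counts (row total × column total / N):
  A, Dog: 47×67/126 = 24.992
  A, Cat: 47×59/126 = 22.008
  B, Dog: 29×67/126 = 15.421
  B, Cat: 29×59/126 = 13.579
  C, Dog: 50×67/126 = 26.587
  C, Cat: 50×59/126 = 23.413
Contributions (O − E)²/E:
  (23 − 24.992)²/24.992 = 0.1588
  (24 − 22.008)²/22.008 = 0.1803
  (6 − 15.421)²/15.421 = 5.7555
  (23 − 13.579)²/13.579 = 6.5362
  (38 − 26.587)²/26.587 = 4.8993
  (12 − 23.413)²/23.413 = 5.5634
χ² = 0.1588 + 0.1803 + 5.7555 + 6.5362 + 4.8993 + 5.5634 = 23.09

23.09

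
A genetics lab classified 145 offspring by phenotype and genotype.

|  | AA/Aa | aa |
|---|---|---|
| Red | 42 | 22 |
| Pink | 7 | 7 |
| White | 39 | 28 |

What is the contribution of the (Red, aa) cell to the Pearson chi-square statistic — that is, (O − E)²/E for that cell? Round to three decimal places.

Row total (Red) = 64; column total (aa) = 57; N = 145.
Expected count E = 64 × 57 / 145 = 25.1586.
Contribution = (O − E)²/E = (22 − 25.1586)² / 25.1586 = 0.397.

0.397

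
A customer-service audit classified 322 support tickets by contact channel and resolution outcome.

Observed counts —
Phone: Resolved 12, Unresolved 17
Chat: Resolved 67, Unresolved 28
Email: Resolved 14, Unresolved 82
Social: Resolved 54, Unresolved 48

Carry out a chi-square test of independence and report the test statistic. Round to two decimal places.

63.44

Row totals: 29, 95, 96, 102. Column totals: 147, 175. Grand total N = 322.
Expected counts (row total × column total / N):
  Phone, Resolved: 29×147/322 = 13.2391
  Phone, Unresolved: 29×175/322 = 15.7609
  Chat, Resolved: 95×147/322 = 43.3696
  Chat, Unresolved: 95×175/322 = 51.6304
  Email, Resolved: 96×147/322 = 43.8261
  Email, Unresolved: 96×175/322 = 52.1739
  Social, Resolved: 102×147/322 = 46.5652
  Social, Unresolved: 102×175/322 = 55.4348
Contributions (O − E)²/E:
  (12 − 13.2391)²/13.2391 = 0.1160
  (17 − 15.7609)²/15.7609 = 0.0974
  (67 − 43.3696)²/43.3696 = 12.8753
  (28 − 51.6304)²/51.6304 = 10.8153
  (14 − 43.8261)²/43.8261 = 20.2983
  (82 − 52.1739)²/52.1739 = 17.0506
  (54 − 46.5652)²/46.5652 = 1.1871
  (48 − 55.4348)²/55.4348 = 0.9971
χ² = 0.1160 + 0.0974 + 12.8753 + 10.8153 + 20.2983 + 17.0506 + 1.1871 + 0.9971 = 63.44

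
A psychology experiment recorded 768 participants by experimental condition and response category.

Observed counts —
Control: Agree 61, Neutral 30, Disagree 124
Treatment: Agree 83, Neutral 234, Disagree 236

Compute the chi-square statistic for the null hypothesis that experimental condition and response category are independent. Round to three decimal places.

Row totals: 215, 553. Column totals: 144, 264, 360. Grand total N = 768.
Expected counts (row total × column total / N):
  Control, Agree: 215×144/768 = 40.3125
  Control, Neutral: 215×264/768 = 73.9062
  Control, Disagree: 215×360/768 = 100.7812
  Treatment, Agree: 553×144/768 = 103.6875
  Treatment, Neutral: 553×264/768 = 190.0938
  Treatment, Disagree: 553×360/768 = 259.2188
Contributions (O − E)²/E:
  (61 − 40.3125)²/40.3125 = 10.6164
  (30 − 73.9062)²/73.9062 = 26.0838
  (124 − 100.7812)²/100.7812 = 5.3493
  (83 − 103.6875)²/103.6875 = 4.1275
  (234 − 190.0938)²/190.0938 = 10.1411
  (236 − 259.2188)²/259.2188 = 2.0798
χ² = 10.6164 + 26.0838 + 5.3493 + 4.1275 + 10.1411 + 2.0798 = 58.398

58.398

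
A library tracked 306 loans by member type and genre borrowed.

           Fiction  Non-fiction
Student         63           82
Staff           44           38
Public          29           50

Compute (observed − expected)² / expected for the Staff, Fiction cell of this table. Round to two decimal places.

1.57

Row total (Staff) = 82; column total (Fiction) = 136; N = 306.
Expected count E = 82 × 136 / 306 = 36.444.
Contribution = (O − E)²/E = (44 − 36.444)² / 36.444 = 1.57.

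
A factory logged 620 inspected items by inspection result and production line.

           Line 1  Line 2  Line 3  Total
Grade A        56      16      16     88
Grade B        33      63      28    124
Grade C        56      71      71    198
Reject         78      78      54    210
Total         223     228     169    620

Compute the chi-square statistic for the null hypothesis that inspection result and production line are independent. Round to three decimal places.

Grand total N = 620.
Expected counts (row total × column total / N):
  Grade A, Line 1: 88×223/620 = 31.6516
  Grade A, Line 2: 88×228/620 = 32.3613
  Grade A, Line 3: 88×169/620 = 23.9871
  Grade B, Line 1: 124×223/620 = 44.6000
  Grade B, Line 2: 124×228/620 = 45.6000
  Grade B, Line 3: 124×169/620 = 33.8000
  Grade C, Line 1: 198×223/620 = 71.2161
  Grade C, Line 2: 198×228/620 = 72.8129
  Grade C, Line 3: 198×169/620 = 53.9710
  Reject, Line 1: 210×223/620 = 75.5323
  Reject, Line 2: 210×228/620 = 77.2258
  Reject, Line 3: 210×169/620 = 57.2419
Contributions (O − E)²/E:
  (56 − 31.6516)²/31.6516 = 18.7303
  (16 − 32.3613)²/32.3613 = 8.2720
  (16 − 23.9871)²/23.9871 = 2.6595
  (33 − 44.6000)²/44.6000 = 3.0170
  (63 − 45.6000)²/45.6000 = 6.6395
  (28 − 33.8000)²/33.8000 = 0.9953
  (56 − 71.2161)²/71.2161 = 3.2511
  (71 − 72.8129)²/72.8129 = 0.0451
  (71 − 53.9710)²/53.9710 = 5.3730
  (78 − 75.5323)²/75.5323 = 0.0806
  (78 − 77.2258)²/77.2258 = 0.0078
  (54 − 57.2419)²/57.2419 = 0.1836
χ² = 18.7303 + 8.2720 + 2.6595 + 3.0170 + 6.6395 + 0.9953 + 3.2511 + 0.0451 + 5.3730 + 0.0806 + 0.0078 + 0.1836 = 49.255

49.255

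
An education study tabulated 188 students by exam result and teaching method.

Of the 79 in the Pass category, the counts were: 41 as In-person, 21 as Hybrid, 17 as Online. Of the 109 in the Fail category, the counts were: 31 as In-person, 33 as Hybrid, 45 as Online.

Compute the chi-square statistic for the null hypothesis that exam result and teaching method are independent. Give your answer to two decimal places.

Row totals: 79, 109. Column totals: 72, 54, 62. Grand total N = 188.
Expected counts (row total × column total / N):
  Pass, In-person: 79×72/188 = 30.255
  Pass, Hybrid: 79×54/188 = 22.691
  Pass, Online: 79×62/188 = 26.053
  Fail, In-person: 109×72/188 = 41.745
  Fail, Hybrid: 109×54/188 = 31.309
  Fail, Online: 109×62/188 = 35.947
Contributions (O − E)²/E:
  (41 − 30.255)²/30.255 = 3.8161
  (21 − 22.691)²/22.691 = 0.1260
  (17 − 26.053)²/26.053 = 3.1458
  (31 − 41.745)²/41.745 = 2.7657
  (33 − 31.309)²/31.309 = 0.0913
  (45 − 35.947)²/35.947 = 2.2799
χ² = 3.8161 + 0.1260 + 3.1458 + 2.7657 + 0.0913 + 2.2799 = 12.22

12.22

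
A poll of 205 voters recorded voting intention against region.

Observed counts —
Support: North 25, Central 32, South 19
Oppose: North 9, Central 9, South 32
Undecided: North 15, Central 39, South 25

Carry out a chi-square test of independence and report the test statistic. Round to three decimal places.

25.507

Row totals: 76, 50, 79. Column totals: 49, 80, 76. Grand total N = 205.
Expected counts (row total × column total / N):
  Support, North: 76×49/205 = 18.16585
  Support, Central: 76×80/205 = 29.65854
  Support, South: 76×76/205 = 28.17561
  Oppose, North: 50×49/205 = 11.95122
  Oppose, Central: 50×80/205 = 19.51220
  Oppose, South: 50×76/205 = 18.53659
  Undecided, North: 79×49/205 = 18.88293
  Undecided, Central: 79×80/205 = 30.82927
  Undecided, South: 79×76/205 = 29.28780
Contributions (O − E)²/E:
  (25 − 18.16585)²/18.16585 = 2.5711
  (32 − 29.65854)²/29.65854 = 0.1849
  (19 − 28.17561)²/28.17561 = 2.9881
  (9 − 11.95122)²/11.95122 = 0.7288
  (9 − 19.51220)²/19.51220 = 5.6634
  (32 − 18.53659)²/18.53659 = 9.7787
  (15 − 18.88293)²/18.88293 = 0.7985
  (39 − 30.82927)²/30.82927 = 2.1655
  (25 − 29.28780)²/29.28780 = 0.6277
χ² = 2.5711 + 0.1849 + 2.9881 + 0.7288 + 5.6634 + 9.7787 + 0.7985 + 2.1655 + 0.6277 = 25.507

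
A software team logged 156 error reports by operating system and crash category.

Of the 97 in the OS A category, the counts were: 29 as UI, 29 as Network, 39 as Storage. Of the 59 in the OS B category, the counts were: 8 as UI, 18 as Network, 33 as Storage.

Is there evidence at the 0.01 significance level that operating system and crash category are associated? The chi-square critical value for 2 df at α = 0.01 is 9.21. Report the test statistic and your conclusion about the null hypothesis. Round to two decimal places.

Row totals: 97, 59. Column totals: 37, 47, 72. Grand total N = 156.
Expected counts (row total × column total / N):
  OS A, UI: 97×37/156 = 23.006
  OS A, Network: 97×47/156 = 29.224
  OS A, Storage: 97×72/156 = 44.769
  OS B, UI: 59×37/156 = 13.994
  OS B, Network: 59×47/156 = 17.776
  OS B, Storage: 59×72/156 = 27.231
Contributions (O − E)²/E:
  (29 − 23.006)²/23.006 = 1.5617
  (29 − 29.224)²/29.224 = 0.0017
  (39 − 44.769)²/44.769 = 0.7434
  (8 − 13.994)²/13.994 = 2.5674
  (18 − 17.776)²/17.776 = 0.0028
  (33 − 27.231)²/27.231 = 1.2222
χ² = 1.5617 + 0.0017 + 0.7434 + 2.5674 + 0.0028 + 1.2222 = 6.10
df = (2−1)(3−1) = 2. Since 6.10 < 9.21, fail to reject the null hypothesis of independence at α = 0.01.

6.10; fail to reject H₀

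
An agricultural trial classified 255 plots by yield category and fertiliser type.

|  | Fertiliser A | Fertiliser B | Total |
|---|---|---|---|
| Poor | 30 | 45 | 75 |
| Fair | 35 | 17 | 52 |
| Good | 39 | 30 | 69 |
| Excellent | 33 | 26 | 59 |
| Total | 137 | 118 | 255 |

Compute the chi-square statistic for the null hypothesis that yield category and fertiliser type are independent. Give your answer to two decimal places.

9.87

Grand total N = 255.
Expected counts (row total × column total / N):
  Poor, Fertiliser A: 75×137/255 = 40.294
  Poor, Fertiliser B: 75×118/255 = 34.706
  Fair, Fertiliser A: 52×137/255 = 27.937
  Fair, Fertiliser B: 52×118/255 = 24.063
  Good, Fertiliser A: 69×137/255 = 37.071
  Good, Fertiliser B: 69×118/255 = 31.929
  Excellent, Fertiliser A: 59×137/255 = 31.698
  Excellent, Fertiliser B: 59×118/255 = 27.302
Contributions (O − E)²/E:
  (30 − 40.294)²/40.294 = 2.6298
  (45 − 34.706)²/34.706 = 3.0533
  (35 − 27.937)²/27.937 = 1.7857
  (17 − 24.063)²/24.063 = 2.0731
  (39 − 37.071)²/37.071 = 0.1004
  (30 − 31.929)²/31.929 = 0.1165
  (33 − 31.698)²/31.698 = 0.0535
  (26 − 27.302)²/27.302 = 0.0621
χ² = 2.6298 + 3.0533 + 1.7857 + 2.0731 + 0.1004 + 0.1165 + 0.0535 + 0.0621 = 9.87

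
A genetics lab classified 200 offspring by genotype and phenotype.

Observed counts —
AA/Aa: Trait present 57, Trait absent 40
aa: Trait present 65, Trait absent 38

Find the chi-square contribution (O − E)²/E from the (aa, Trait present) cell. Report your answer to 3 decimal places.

0.075

Row total (aa) = 103; column total (Trait present) = 122; N = 200.
Expected count E = 103 × 122 / 200 = 62.8300.
Contribution = (O − E)²/E = (65 − 62.8300)² / 62.8300 = 0.075.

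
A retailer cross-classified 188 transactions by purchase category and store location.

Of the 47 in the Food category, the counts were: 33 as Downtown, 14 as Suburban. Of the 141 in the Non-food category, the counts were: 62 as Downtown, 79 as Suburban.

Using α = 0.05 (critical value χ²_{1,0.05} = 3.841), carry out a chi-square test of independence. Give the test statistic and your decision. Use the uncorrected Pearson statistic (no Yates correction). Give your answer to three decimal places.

Row totals: 47, 141. Column totals: 95, 93. Grand total N = 188.
Expected counts (row total × column total / N):
  Food, Downtown: 47×95/188 = 23.7500
  Food, Suburban: 47×93/188 = 23.2500
  Non-food, Downtown: 141×95/188 = 71.2500
  Non-food, Suburban: 141×93/188 = 69.7500
Contributions (O − E)²/E:
  (33 − 23.7500)²/23.7500 = 3.6026
  (14 − 23.2500)²/23.2500 = 3.6801
  (62 − 71.2500)²/71.2500 = 1.2009
  (79 − 69.7500)²/69.7500 = 1.2267
χ² = 3.6026 + 3.6801 + 1.2009 + 1.2267 = 9.710
df = (2−1)(2−1) = 1. Since 9.710 > 3.841, reject the null hypothesis of independence at α = 0.05.

9.710; reject H₀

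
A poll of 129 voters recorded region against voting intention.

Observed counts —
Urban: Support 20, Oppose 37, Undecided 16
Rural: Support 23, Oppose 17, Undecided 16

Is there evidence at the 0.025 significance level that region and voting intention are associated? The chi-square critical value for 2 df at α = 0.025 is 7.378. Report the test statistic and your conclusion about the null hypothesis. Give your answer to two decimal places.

5.47; fail to reject H₀

Row totals: 73, 56. Column totals: 43, 54, 32. Grand total N = 129.
Expected counts (row total × column total / N):
  Urban, Support: 73×43/129 = 24.333
  Urban, Oppose: 73×54/129 = 30.558
  Urban, Undecided: 73×32/129 = 18.109
  Rural, Support: 56×43/129 = 18.667
  Rural, Oppose: 56×54/129 = 23.442
  Rural, Undecided: 56×32/129 = 13.891
Contributions (O − E)²/E:
  (20 − 24.333)²/24.333 = 0.7716
  (37 − 30.558)²/30.558 = 1.3581
  (16 − 18.109)²/18.109 = 0.2456
  (23 − 18.667)²/18.667 = 1.0058
  (17 − 23.442)²/23.442 = 1.7703
  (16 − 13.891)²/13.891 = 0.3202
χ² = 0.7716 + 1.3581 + 0.2456 + 1.0058 + 1.7703 + 0.3202 = 5.47
df = (2−1)(3−1) = 2. Since 5.47 < 7.378, fail to reject the null hypothesis of independence at α = 0.025.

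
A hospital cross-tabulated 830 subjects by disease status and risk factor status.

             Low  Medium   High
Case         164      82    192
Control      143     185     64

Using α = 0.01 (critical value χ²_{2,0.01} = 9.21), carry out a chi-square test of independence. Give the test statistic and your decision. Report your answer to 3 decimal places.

Row totals: 438, 392. Column totals: 307, 267, 256. Grand total N = 830.
Expected counts (row total × column total / N):
  Case, Low: 438×307/830 = 162.0072
  Case, Medium: 438×267/830 = 140.8988
  Case, High: 438×256/830 = 135.0940
  Control, Low: 392×307/830 = 144.9928
  Control, Medium: 392×267/830 = 126.1012
  Control, High: 392×256/830 = 120.9060
Contributions (O − E)²/E:
  (164 − 162.0072)²/162.0072 = 0.0245
  (82 − 140.8988)²/140.8988 = 24.6210
  (192 − 135.0940)²/135.0940 = 23.9707
  (143 − 144.9928)²/144.9928 = 0.0274
  (185 − 126.1012)²/126.1012 = 27.5102
  (64 − 120.9060)²/120.9060 = 26.7836
χ² = 0.0245 + 24.6210 + 23.9707 + 0.0274 + 27.5102 + 26.7836 = 102.937
df = (2−1)(3−1) = 2. Since 102.937 > 9.21, reject the null hypothesis of independence at α = 0.01.

102.937; reject H₀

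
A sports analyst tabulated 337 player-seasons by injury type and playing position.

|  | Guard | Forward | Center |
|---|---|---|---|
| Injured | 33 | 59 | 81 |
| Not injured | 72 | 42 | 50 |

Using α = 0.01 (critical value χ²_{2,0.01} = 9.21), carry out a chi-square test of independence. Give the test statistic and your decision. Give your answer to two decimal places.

24.46; reject H₀

Row totals: 173, 164. Column totals: 105, 101, 131. Grand total N = 337.
Expected counts (row total × column total / N):
  Injured, Guard: 173×105/337 = 53.902
  Injured, Forward: 173×101/337 = 51.849
  Injured, Center: 173×131/337 = 67.249
  Not injured, Guard: 164×105/337 = 51.098
  Not injured, Forward: 164×101/337 = 49.151
  Not injured, Center: 164×131/337 = 63.751
Contributions (O − E)²/E:
  (33 − 53.902)²/53.902 = 8.1053
  (59 − 51.849)²/51.849 = 0.9863
  (81 − 67.249)²/67.249 = 2.8118
  (72 − 51.098)²/51.098 = 8.5501
  (42 − 49.151)²/49.151 = 1.0404
  (50 − 63.751)²/63.751 = 2.9661
χ² = 8.1053 + 0.9863 + 2.8118 + 8.5501 + 1.0404 + 2.9661 = 24.46
df = (2−1)(3−1) = 2. Since 24.46 > 9.21, reject the null hypothesis of independence at α = 0.01.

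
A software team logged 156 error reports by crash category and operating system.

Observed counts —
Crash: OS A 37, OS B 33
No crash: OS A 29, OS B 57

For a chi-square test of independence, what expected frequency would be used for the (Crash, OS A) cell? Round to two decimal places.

29.62

Row total (Crash) = 70; column total (OS A) = 66; grand total N = 156.
Expected count = (row total × column total) / N = 70 × 66 / 156 = 29.62.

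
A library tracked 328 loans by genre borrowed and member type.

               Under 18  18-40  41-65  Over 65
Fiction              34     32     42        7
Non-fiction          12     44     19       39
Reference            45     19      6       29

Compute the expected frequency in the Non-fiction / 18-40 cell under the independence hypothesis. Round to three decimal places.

33.018

Row total (Non-fiction) = 114; column total (18-40) = 95; grand total N = 328.
Expected count = (row total × column total) / N = 114 × 95 / 328 = 33.018.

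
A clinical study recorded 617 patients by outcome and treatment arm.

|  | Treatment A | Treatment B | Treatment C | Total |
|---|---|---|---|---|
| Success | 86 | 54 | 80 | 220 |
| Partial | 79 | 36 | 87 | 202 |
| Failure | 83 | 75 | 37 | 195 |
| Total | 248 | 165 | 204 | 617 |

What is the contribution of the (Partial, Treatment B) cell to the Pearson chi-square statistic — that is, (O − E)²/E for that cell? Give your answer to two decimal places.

6.01

Row total (Partial) = 202; column total (Treatment B) = 165; N = 617.
Expected count E = 202 × 165 / 617 = 54.0194.
Contribution = (O − E)²/E = (36 − 54.0194)² / 54.0194 = 6.01.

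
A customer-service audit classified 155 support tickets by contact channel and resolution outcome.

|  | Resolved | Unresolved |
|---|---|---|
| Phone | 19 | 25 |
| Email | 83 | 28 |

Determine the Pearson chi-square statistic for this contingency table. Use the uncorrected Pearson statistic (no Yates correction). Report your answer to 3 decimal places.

Row totals: 44, 111. Column totals: 102, 53. Grand total N = 155.
Expected counts (row total × column total / N):
  Phone, Resolved: 44×102/155 = 28.9548
  Phone, Unresolved: 44×53/155 = 15.0452
  Email, Resolved: 111×102/155 = 73.0452
  Email, Unresolved: 111×53/155 = 37.9548
Contributions (O − E)²/E:
  (19 − 28.9548)²/28.9548 = 3.4225
  (25 − 15.0452)²/15.0452 = 6.5867
  (83 − 73.0452)²/73.0452 = 1.3567
  (28 − 37.9548)²/37.9548 = 2.6109
χ² = 3.4225 + 6.5867 + 1.3567 + 2.6109 = 13.977

13.977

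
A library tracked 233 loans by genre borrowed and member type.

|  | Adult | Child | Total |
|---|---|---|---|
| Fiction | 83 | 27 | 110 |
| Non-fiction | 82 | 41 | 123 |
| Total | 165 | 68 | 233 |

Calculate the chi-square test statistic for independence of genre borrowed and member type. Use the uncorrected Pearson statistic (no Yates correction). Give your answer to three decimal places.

2.170

Grand total N = 233.
Expected counts (row total × column total / N):
  Fiction, Adult: 110×165/233 = 77.8970
  Fiction, Child: 110×68/233 = 32.1030
  Non-fiction, Adult: 123×165/233 = 87.1030
  Non-fiction, Child: 123×68/233 = 35.8970
Contributions (O − E)²/E:
  (83 − 77.8970)²/77.8970 = 0.3343
  (27 − 32.1030)²/32.1030 = 0.8112
  (82 − 87.1030)²/87.1030 = 0.2990
  (41 − 35.8970)²/35.8970 = 0.7254
χ² = 0.3343 + 0.8112 + 0.2990 + 0.7254 = 2.170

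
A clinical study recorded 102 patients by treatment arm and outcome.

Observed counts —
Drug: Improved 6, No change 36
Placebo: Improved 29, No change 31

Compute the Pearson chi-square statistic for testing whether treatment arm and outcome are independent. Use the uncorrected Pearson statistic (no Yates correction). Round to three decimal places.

12.707

Row totals: 42, 60. Column totals: 35, 67. Grand total N = 102.
Expected counts (row total × column total / N):
  Drug, Improved: 42×35/102 = 14.4118
  Drug, No change: 42×67/102 = 27.5882
  Placebo, Improved: 60×35/102 = 20.5882
  Placebo, No change: 60×67/102 = 39.4118
Contributions (O − E)²/E:
  (6 − 14.4118)²/14.4118 = 4.9098
  (36 − 27.5882)²/27.5882 = 2.5648
  (29 − 20.5882)²/20.5882 = 3.4368
  (31 − 39.4118)²/39.4118 = 1.7954
χ² = 4.9098 + 2.5648 + 3.4368 + 1.7954 = 12.707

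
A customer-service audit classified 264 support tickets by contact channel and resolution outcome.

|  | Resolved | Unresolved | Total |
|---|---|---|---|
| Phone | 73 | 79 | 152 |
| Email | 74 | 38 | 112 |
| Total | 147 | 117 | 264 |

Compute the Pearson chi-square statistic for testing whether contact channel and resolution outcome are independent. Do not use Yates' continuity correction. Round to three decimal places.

Grand total N = 264.
Expected counts (row total × column total / N):
  Phone, Resolved: 152×147/264 = 84.6364
  Phone, Unresolved: 152×117/264 = 67.3636
  Email, Resolved: 112×147/264 = 62.3636
  Email, Unresolved: 112×117/264 = 49.6364
Contributions (O − E)²/E:
  (73 − 84.6364)²/84.6364 = 1.5999
  (79 − 67.3636)²/67.3636 = 2.0101
  (74 − 62.3636)²/62.3636 = 2.1712
  (38 − 49.6364)²/49.6364 = 2.7280
χ² = 1.5999 + 2.0101 + 2.1712 + 2.7280 = 8.509

8.509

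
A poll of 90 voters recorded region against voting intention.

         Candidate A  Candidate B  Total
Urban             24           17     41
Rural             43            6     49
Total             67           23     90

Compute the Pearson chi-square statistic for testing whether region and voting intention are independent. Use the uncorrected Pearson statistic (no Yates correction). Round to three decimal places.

10.017

Grand total N = 90.
Expected counts (row total × column total / N):
  Urban, Candidate A: 41×67/90 = 30.5222
  Urban, Candidate B: 41×23/90 = 10.4778
  Rural, Candidate A: 49×67/90 = 36.4778
  Rural, Candidate B: 49×23/90 = 12.5222
Contributions (O − E)²/E:
  (24 − 30.5222)²/30.5222 = 1.3937
  (17 − 10.4778)²/10.4778 = 4.0599
  (43 − 36.4778)²/36.4778 = 1.1662
  (6 − 12.5222)²/12.5222 = 3.3971
χ² = 1.3937 + 4.0599 + 1.1662 + 3.3971 = 10.017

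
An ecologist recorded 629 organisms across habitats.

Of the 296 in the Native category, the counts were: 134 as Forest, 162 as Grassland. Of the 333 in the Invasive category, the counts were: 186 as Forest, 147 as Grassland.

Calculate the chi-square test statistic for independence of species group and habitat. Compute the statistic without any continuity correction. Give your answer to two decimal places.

7.03

Row totals: 296, 333. Column totals: 320, 309. Grand total N = 629.
Expected counts (row total × column total / N):
  Native, Forest: 296×320/629 = 150.588
  Native, Grassland: 296×309/629 = 145.412
  Invasive, Forest: 333×320/629 = 169.412
  Invasive, Grassland: 333×309/629 = 163.588
Contributions (O − E)²/E:
  (134 − 150.588)²/150.588 = 1.8272
  (162 − 145.412)²/145.412 = 1.8923
  (186 − 169.412)²/169.412 = 1.6242
  (147 − 163.588)²/163.588 = 1.6820
χ² = 1.8272 + 1.8923 + 1.6242 + 1.6820 = 7.03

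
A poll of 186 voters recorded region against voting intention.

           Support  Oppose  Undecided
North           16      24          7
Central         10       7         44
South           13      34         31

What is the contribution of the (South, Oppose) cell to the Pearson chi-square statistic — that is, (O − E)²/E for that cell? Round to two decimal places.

1.67

Row total (South) = 78; column total (Oppose) = 65; N = 186.
Expected count E = 78 × 65 / 186 = 27.2581.
Contribution = (O − E)²/E = (34 − 27.2581)² / 27.2581 = 1.67.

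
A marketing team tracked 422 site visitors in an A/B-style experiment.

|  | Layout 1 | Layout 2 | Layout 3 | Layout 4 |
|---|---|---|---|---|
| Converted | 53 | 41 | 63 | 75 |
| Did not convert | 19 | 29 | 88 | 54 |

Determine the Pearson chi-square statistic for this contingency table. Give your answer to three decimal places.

21.705

Row totals: 232, 190. Column totals: 72, 70, 151, 129. Grand total N = 422.
Expected counts (row total × column total / N):
  Converted, Layout 1: 232×72/422 = 39.5829
  Converted, Layout 2: 232×70/422 = 38.4834
  Converted, Layout 3: 232×151/422 = 83.0142
  Converted, Layout 4: 232×129/422 = 70.9194
  Did not convert, Layout 1: 190×72/422 = 32.4171
  Did not convert, Layout 2: 190×70/422 = 31.5166
  Did not convert, Layout 3: 190×151/422 = 67.9858
  Did not convert, Layout 4: 190×129/422 = 58.0806
Contributions (O − E)²/E:
  (53 − 39.5829)²/39.5829 = 4.5479
  (41 − 38.4834)²/38.4834 = 0.1646
  (63 − 83.0142)²/83.0142 = 4.8253
  (75 − 70.9194)²/70.9194 = 0.2348
  (19 − 32.4171)²/32.4171 = 5.5532
  (29 − 31.5166)²/31.5166 = 0.2010
  (88 − 67.9858)²/67.9858 = 5.8919
  (54 − 58.0806)²/58.0806 = 0.2867
χ² = 4.5479 + 0.1646 + 4.8253 + 0.2348 + 5.5532 + 0.2010 + 5.8919 + 0.2867 = 21.705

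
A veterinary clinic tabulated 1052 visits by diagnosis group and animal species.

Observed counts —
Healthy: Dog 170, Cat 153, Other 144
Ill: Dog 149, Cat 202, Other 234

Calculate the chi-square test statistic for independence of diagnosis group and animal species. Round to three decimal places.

16.547

Row totals: 467, 585. Column totals: 319, 355, 378. Grand total N = 1052.
Expected counts (row total × column total / N):
  Healthy, Dog: 467×319/1052 = 141.6093
  Healthy, Cat: 467×355/1052 = 157.5903
  Healthy, Other: 467×378/1052 = 167.8004
  Ill, Dog: 585×319/1052 = 177.3907
  Ill, Cat: 585×355/1052 = 197.4097
  Ill, Other: 585×378/1052 = 210.1996
Contributions (O − E)²/E:
  (170 − 141.6093)²/141.6093 = 5.6919
  (153 − 157.5903)²/157.5903 = 0.1337
  (144 − 167.8004)²/167.8004 = 3.3758
  (149 − 177.3907)²/177.3907 = 4.5438
  (202 − 197.4097)²/197.4097 = 0.1067
  (234 − 210.1996)²/210.1996 = 2.6949
χ² = 5.6919 + 0.1337 + 3.3758 + 4.5438 + 0.1067 + 2.6949 = 16.547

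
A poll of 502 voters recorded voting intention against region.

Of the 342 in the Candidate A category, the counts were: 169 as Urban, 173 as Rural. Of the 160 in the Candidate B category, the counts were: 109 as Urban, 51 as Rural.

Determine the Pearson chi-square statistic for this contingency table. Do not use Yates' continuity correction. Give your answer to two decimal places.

Row totals: 342, 160. Column totals: 278, 224. Grand total N = 502.
Expected counts (row total × column total / N):
  Candidate A, Urban: 342×278/502 = 189.394
  Candidate A, Rural: 342×224/502 = 152.606
  Candidate B, Urban: 160×278/502 = 88.606
  Candidate B, Rural: 160×224/502 = 71.394
Contributions (O − E)²/E:
  (169 − 189.394)²/189.394 = 2.1960
  (173 − 152.606)²/152.606 = 2.7254
  (109 − 88.606)²/88.606 = 4.6940
  (51 − 71.394)²/71.394 = 5.8256
χ² = 2.1960 + 2.7254 + 4.6940 + 5.8256 = 15.44

15.44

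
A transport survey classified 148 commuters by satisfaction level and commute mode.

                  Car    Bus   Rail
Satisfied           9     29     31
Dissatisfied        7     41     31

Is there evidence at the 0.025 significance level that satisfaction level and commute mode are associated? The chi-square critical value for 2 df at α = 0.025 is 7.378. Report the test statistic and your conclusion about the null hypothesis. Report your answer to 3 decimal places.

1.639; fail to reject H₀

Row totals: 69, 79. Column totals: 16, 70, 62. Grand total N = 148.
Expected counts (row total × column total / N):
  Satisfied, Car: 69×16/148 = 7.4595
  Satisfied, Bus: 69×70/148 = 32.6351
  Satisfied, Rail: 69×62/148 = 28.9054
  Dissatisfied, Car: 79×16/148 = 8.5405
  Dissatisfied, Bus: 79×70/148 = 37.3649
  Dissatisfied, Rail: 79×62/148 = 33.0946
Contributions (O − E)²/E:
  (9 − 7.4595)²/7.4595 = 0.3181
  (29 − 32.6351)²/32.6351 = 0.4049
  (31 − 28.9054)²/28.9054 = 0.1518
  (7 − 8.5405)²/8.5405 = 0.2779
  (41 − 37.3649)²/37.3649 = 0.3536
  (31 − 33.0946)²/33.0946 = 0.1326
χ² = 0.3181 + 0.4049 + 0.1518 + 0.2779 + 0.3536 + 0.1326 = 1.639
df = (2−1)(3−1) = 2. Since 1.639 < 7.378, fail to reject the null hypothesis of independence at α = 0.025.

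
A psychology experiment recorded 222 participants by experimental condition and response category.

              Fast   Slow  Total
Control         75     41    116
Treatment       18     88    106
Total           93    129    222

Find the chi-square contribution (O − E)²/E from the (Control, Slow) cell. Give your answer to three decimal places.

10.344

Row total (Control) = 116; column total (Slow) = 129; N = 222.
Expected count E = 116 × 129 / 222 = 67.4054.
Contribution = (O − E)²/E = (41 − 67.4054)² / 67.4054 = 10.344.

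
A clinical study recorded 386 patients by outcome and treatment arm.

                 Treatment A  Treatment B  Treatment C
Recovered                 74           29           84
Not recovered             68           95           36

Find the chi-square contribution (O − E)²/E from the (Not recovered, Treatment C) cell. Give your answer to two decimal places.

10.81

Row total (Not recovered) = 199; column total (Treatment C) = 120; N = 386.
Expected count E = 199 × 120 / 386 = 61.865.
Contribution = (O − E)²/E = (36 − 61.865)² / 61.865 = 10.81.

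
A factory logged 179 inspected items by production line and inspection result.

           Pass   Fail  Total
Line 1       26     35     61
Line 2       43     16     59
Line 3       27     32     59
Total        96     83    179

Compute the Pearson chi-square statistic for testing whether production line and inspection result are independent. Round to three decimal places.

13.233

Grand total N = 179.
Expected counts (row total × column total / N):
  Line 1, Pass: 61×96/179 = 32.7151
  Line 1, Fail: 61×83/179 = 28.2849
  Line 2, Pass: 59×96/179 = 31.6425
  Line 2, Fail: 59×83/179 = 27.3575
  Line 3, Pass: 59×96/179 = 31.6425
  Line 3, Fail: 59×83/179 = 27.3575
Contributions (O − E)²/E:
  (26 − 32.7151)²/32.7151 = 1.3783
  (35 − 28.2849)²/28.2849 = 1.5942
  (43 − 31.6425)²/31.6425 = 4.0766
  (16 − 27.3575)²/27.3575 = 4.7151
  (27 − 31.6425)²/31.6425 = 0.6811
  (32 − 27.3575)²/27.3575 = 0.7878
χ² = 1.3783 + 1.5942 + 4.0766 + 4.7151 + 0.6811 + 0.7878 = 13.233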